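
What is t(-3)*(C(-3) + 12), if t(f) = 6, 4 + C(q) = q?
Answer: 30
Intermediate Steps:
C(q) = -4 + q
t(-3)*(C(-3) + 12) = 6*((-4 - 3) + 12) = 6*(-7 + 12) = 6*5 = 30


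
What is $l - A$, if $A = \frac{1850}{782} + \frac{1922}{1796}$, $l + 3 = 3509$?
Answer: $\frac{1229813307}{351118} \approx 3502.6$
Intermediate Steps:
$l = 3506$ ($l = -3 + 3509 = 3506$)
$A = \frac{1206401}{351118}$ ($A = 1850 \cdot \frac{1}{782} + 1922 \cdot \frac{1}{1796} = \frac{925}{391} + \frac{961}{898} = \frac{1206401}{351118} \approx 3.4359$)
$l - A = 3506 - \frac{1206401}{351118} = \frac{1229813307}{351118}$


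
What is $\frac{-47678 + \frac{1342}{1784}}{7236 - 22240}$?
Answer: $\frac{42528105}{13383568} \approx 3.1776$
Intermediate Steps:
$\frac{-47678 + \frac{1342}{1784}}{7236 - 22240} = \frac{-47678 + 1342 \cdot \frac{1}{1784}}{7236 - 22240} = \frac{-47678 + \frac{671}{892}}{-15004} = \left(- \frac{42528105}{892}\right) \left(- \frac{1}{15004}\right) = \frac{42528105}{13383568}$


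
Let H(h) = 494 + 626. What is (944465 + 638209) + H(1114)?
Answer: 1583794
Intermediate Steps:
H(h) = 1120
(944465 + 638209) + H(1114) = (944465 + 638209) + 1120 = 1582674 + 1120 = 1583794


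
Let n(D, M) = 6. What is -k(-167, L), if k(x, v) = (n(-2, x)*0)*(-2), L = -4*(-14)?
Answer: 0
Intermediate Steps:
L = 56
k(x, v) = 0 (k(x, v) = (6*0)*(-2) = 0*(-2) = 0)
-k(-167, L) = -1*0 = 0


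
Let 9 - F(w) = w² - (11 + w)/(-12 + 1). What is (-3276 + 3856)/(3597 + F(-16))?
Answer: 1276/7371 ≈ 0.17311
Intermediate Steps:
F(w) = 8 - w² - w/11 (F(w) = 9 - (w² - (11 + w)/(-12 + 1)) = 9 - (w² - (11 + w)/(-11)) = 9 - (w² - (11 + w)*(-1)/11) = 9 - (w² - (-1 - w/11)) = 9 - (w² + (1 + w/11)) = 9 - (1 + w² + w/11) = 9 + (-1 - w² - w/11) = 8 - w² - w/11)
(-3276 + 3856)/(3597 + F(-16)) = (-3276 + 3856)/(3597 + (8 - 1*(-16)² - 1/11*(-16))) = 580/(3597 + (8 - 1*256 + 16/11)) = 580/(3597 + (8 - 256 + 16/11)) = 580/(3597 - 2712/11) = 580/(36855/11) = 580*(11/36855) = 1276/7371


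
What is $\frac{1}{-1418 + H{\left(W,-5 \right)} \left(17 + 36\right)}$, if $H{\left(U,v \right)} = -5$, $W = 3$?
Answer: $- \frac{1}{1683} \approx -0.00059418$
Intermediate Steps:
$\frac{1}{-1418 + H{\left(W,-5 \right)} \left(17 + 36\right)} = \frac{1}{-1418 - 5 \left(17 + 36\right)} = \frac{1}{-1418 - 265} = \frac{1}{-1683} = - \frac{1}{1683}$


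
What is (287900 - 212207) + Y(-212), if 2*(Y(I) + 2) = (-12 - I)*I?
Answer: 54491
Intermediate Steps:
Y(I) = -2 + I*(-12 - I)/2 (Y(I) = -2 + ((-12 - I)*I)/2 = -2 + (I*(-12 - I))/2 = -2 + I*(-12 - I)/2)
(287900 - 212207) + Y(-212) = (287900 - 212207) + (-2 - 6*(-212) - ½*(-212)²) = 75693 + (-2 + 1272 - ½*44944) = 75693 + (-2 + 1272 - 22472) = 75693 - 21202 = 54491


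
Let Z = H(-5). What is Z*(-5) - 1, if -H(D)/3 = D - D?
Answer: -1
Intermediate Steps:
H(D) = 0 (H(D) = -3*(D - D) = -3*0 = 0)
Z = 0
Z*(-5) - 1 = 0*(-5) - 1 = 0 - 1 = -1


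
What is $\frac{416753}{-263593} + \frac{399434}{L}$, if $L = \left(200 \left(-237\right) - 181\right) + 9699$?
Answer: $- \frac{1952829734}{161055323} \approx -12.125$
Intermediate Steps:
$L = -37882$ ($L = \left(-47400 - 181\right) + 9699 = -47581 + 9699 = -37882$)
$\frac{416753}{-263593} + \frac{399434}{L} = \frac{416753}{-263593} + \frac{399434}{-37882} = 416753 \left(- \frac{1}{263593}\right) + 399434 \left(- \frac{1}{37882}\right) = - \frac{416753}{263593} - \frac{199717}{18941} = - \frac{1952829734}{161055323}$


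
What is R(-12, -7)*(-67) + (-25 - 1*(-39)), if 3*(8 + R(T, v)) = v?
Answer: 2119/3 ≈ 706.33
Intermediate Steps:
R(T, v) = -8 + v/3
R(-12, -7)*(-67) + (-25 - 1*(-39)) = (-8 + (⅓)*(-7))*(-67) + (-25 - 1*(-39)) = (-8 - 7/3)*(-67) + (-25 + 39) = -31/3*(-67) + 14 = 2077/3 + 14 = 2119/3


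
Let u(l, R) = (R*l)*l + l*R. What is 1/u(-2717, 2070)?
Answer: 1/15275300040 ≈ 6.5465e-11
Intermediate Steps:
u(l, R) = R*l + R*l² (u(l, R) = R*l² + R*l = R*l + R*l²)
1/u(-2717, 2070) = 1/(2070*(-2717)*(1 - 2717)) = 1/(2070*(-2717)*(-2716)) = 1/15275300040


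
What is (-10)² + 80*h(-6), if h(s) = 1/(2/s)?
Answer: -140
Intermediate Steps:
h(s) = s/2
(-10)² + 80*h(-6) = (-10)² + 80*((½)*(-6)) = 100 + 80*(-3) = 100 - 240 = -140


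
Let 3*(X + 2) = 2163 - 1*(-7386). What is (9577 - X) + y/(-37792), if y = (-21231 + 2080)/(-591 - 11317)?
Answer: 2878373542705/450027136 ≈ 6396.0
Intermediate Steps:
y = 19151/11908 (y = -19151/(-11908) = -19151*(-1/11908) = 19151/11908 ≈ 1.6082)
X = 3181 (X = -2 + (2163 - 1*(-7386))/3 = -2 + (2163 + 7386)/3 = -2 + (⅓)*9549 = -2 + 3183 = 3181)
(9577 - X) + y/(-37792) = (9577 - 1*3181) + (19151/11908)/(-37792) = (9577 - 3181) + (19151/11908)*(-1/37792) = 6396 - 19151/450027136 = 2878373542705/450027136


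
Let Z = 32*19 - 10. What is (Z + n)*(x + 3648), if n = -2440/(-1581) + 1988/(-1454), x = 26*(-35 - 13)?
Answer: 550028633600/383129 ≈ 1.4356e+6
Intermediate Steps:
x = -1248 (x = 26*(-48) = -1248)
n = 202366/1149387 (n = -2440*(-1/1581) + 1988*(-1/1454) = 2440/1581 - 994/727 = 202366/1149387 ≈ 0.17606)
Z = 598 (Z = 608 - 10 = 598)
(Z + n)*(x + 3648) = (598 + 202366/1149387)*(-1248 + 3648) = (687535792/1149387)*2400 = 550028633600/383129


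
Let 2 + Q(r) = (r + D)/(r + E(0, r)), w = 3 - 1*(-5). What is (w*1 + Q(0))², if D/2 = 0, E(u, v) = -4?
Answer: 36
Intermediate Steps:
w = 8 (w = 3 + 5 = 8)
D = 0 (D = 2*0 = 0)
Q(r) = -2 + r/(-4 + r) (Q(r) = -2 + (r + 0)/(r - 4) = -2 + r/(-4 + r))
(w*1 + Q(0))² = (8*1 + (8 - 1*0)/(-4 + 0))² = (8 + (8 + 0)/(-4))² = (8 - ¼*8)² = (8 - 2)² = 6² = 36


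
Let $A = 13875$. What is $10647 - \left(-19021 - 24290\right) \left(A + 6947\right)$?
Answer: $901832289$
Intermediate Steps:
$10647 - \left(-19021 - 24290\right) \left(A + 6947\right) = 10647 - \left(-19021 - 24290\right) \left(13875 + 6947\right) = 10647 - \left(-43311\right) 20822 = 10647 - -901821642 = 10647 + 901821642 = 901832289$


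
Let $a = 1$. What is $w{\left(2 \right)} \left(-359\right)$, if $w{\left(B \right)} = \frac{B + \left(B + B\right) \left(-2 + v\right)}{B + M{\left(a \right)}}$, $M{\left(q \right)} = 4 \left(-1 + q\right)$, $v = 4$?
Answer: $-1795$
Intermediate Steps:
$M{\left(q \right)} = -4 + 4 q$
$w{\left(B \right)} = 5$ ($w{\left(B \right)} = \frac{B + \left(B + B\right) \left(-2 + 4\right)}{B + \left(-4 + 4 \cdot 1\right)} = \frac{B + 2 B 2}{B + \left(-4 + 4\right)} = \frac{B + 4 B}{B + 0} = \frac{5 B}{B} = 5$)
$w{\left(2 \right)} \left(-359\right) = 5 \left(-359\right) = -1795$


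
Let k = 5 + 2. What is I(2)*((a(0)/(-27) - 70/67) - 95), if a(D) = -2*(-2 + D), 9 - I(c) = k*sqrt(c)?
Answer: -174013/201 + 1218091*sqrt(2)/1809 ≈ 86.525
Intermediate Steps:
k = 7
I(c) = 9 - 7*sqrt(c)
a(D) = 4 - 2*D
I(2)*((a(0)/(-27) - 70/67) - 95) = (9 - 7*sqrt(2))*(((4 - 2*0)/(-27) - 70/67) - 95) = (9 - 7*sqrt(2))*(((4 + 0)*(-1/27) - 70*1/67) - 95) = (9 - 7*sqrt(2))*((4*(-1/27) - 70/67) - 95) = (9 - 7*sqrt(2))*((-4/27 - 70/67) - 95) = (9 - 7*sqrt(2))*(-2158/1809 - 95) = (9 - 7*sqrt(2))*(-174013/1809) = -174013/201 + 1218091*sqrt(2)/1809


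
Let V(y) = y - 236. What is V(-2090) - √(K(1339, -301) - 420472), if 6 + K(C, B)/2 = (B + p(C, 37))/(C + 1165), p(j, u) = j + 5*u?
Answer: -2326 - I*√164777205185/626 ≈ -2326.0 - 648.45*I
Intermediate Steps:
K(C, B) = -12 + 2*(185 + B + C)/(1165 + C) (K(C, B) = -12 + 2*((B + (C + 5*37))/(C + 1165)) = -12 + 2*((B + (C + 185))/(1165 + C)) = -12 + 2*((B + (185 + C))/(1165 + C)) = -12 + 2*((185 + B + C)/(1165 + C)) = -12 + 2*(185 + B + C)/(1165 + C))
V(y) = -236 + y
V(-2090) - √(K(1339, -301) - 420472) = (-236 - 2090) - √(2*(-6805 - 301 - 5*1339)/(1165 + 1339) - 420472) = -2326 - √(2*(-6805 - 301 - 6695)/2504 - 420472) = -2326 - √(2*(1/2504)*(-13801) - 420472) = -2326 - √(-13801/1252 - 420472) = -2326 - √(-526444745/1252) = -2326 - I*√164777205185/626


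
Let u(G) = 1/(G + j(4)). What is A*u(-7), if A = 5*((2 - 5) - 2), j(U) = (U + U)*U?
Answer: -1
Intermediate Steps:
j(U) = 2*U² (j(U) = (2*U)*U = 2*U²)
u(G) = 1/(32 + G) (u(G) = 1/(G + 2*4²) = 1/(G + 2*16) = 1/(G + 32) = 1/(32 + G))
A = -25 (A = 5*(-3 - 2) = 5*(-5) = -25)
A*u(-7) = -25/(32 - 7) = -25/25 = -25*1/25 = -1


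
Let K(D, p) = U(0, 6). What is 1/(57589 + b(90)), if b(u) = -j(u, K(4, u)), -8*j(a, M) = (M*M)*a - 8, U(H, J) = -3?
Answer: 4/230757 ≈ 1.7334e-5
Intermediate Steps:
K(D, p) = -3
j(a, M) = 1 - a*M²/8 (j(a, M) = -((M*M)*a - 8)/8 = -(M²*a - 8)/8 = -(a*M² - 8)/8 = -(-8 + a*M²)/8 = 1 - a*M²/8)
b(u) = -1 + 9*u/8 (b(u) = -(1 - ⅛*u*(-3)²) = -(1 - ⅛*u*9) = -(1 - 9*u/8) = -1 + 9*u/8)
1/(57589 + b(90)) = 1/(57589 + (-1 + (9/8)*90)) = 1/(57589 + (-1 + 405/4)) = 1/(57589 + 401/4) = 1/(230757/4) = 4/230757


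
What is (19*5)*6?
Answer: 570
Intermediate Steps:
(19*5)*6 = 95*6 = 570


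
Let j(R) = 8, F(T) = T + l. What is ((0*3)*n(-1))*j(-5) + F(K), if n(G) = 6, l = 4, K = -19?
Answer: -15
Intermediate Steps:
F(T) = 4 + T (F(T) = T + 4 = 4 + T)
((0*3)*n(-1))*j(-5) + F(K) = ((0*3)*6)*8 + (4 - 19) = (0*6)*8 - 15 = 0*8 - 15 = 0 - 15 = -15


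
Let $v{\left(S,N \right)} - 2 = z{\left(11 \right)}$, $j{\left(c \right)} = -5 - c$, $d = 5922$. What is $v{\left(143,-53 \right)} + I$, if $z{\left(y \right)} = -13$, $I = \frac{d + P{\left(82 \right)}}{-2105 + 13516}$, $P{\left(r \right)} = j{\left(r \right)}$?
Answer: $- \frac{119686}{11411} \approx -10.489$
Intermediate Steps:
$P{\left(r \right)} = -5 - r$
$I = \frac{5835}{11411}$ ($I = \frac{5922 - 87}{-2105 + 13516} = \frac{5922 - 87}{11411} = \left(5922 - 87\right) \frac{1}{11411} = 5835 \cdot \frac{1}{11411} = \frac{5835}{11411} \approx 0.51135$)
$v{\left(S,N \right)} = -11$ ($v{\left(S,N \right)} = 2 - 13 = -11$)
$v{\left(143,-53 \right)} + I = -11 + \frac{5835}{11411} = - \frac{119686}{11411}$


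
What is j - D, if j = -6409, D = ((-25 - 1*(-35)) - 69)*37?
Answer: -4226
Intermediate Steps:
D = -2183 (D = ((-25 + 35) - 69)*37 = (10 - 69)*37 = -59*37 = -2183)
j - D = -6409 - 1*(-2183) = -6409 + 2183 = -4226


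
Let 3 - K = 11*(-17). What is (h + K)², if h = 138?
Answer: 107584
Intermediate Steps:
K = 190 (K = 3 - 11*(-17) = 3 - 1*(-187) = 3 + 187 = 190)
(h + K)² = (138 + 190)² = 328² = 107584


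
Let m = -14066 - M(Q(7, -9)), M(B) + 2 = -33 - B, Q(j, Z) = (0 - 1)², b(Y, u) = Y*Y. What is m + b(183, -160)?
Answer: 19459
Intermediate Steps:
b(Y, u) = Y²
Q(j, Z) = 1 (Q(j, Z) = (-1)² = 1)
M(B) = -35 - B (M(B) = -2 + (-33 - B) = -35 - B)
m = -14030 (m = -14066 - (-35 - 1*1) = -14066 - (-35 - 1) = -14066 - 1*(-36) = -14066 + 36 = -14030)
m + b(183, -160) = -14030 + 183² = -14030 + 33489 = 19459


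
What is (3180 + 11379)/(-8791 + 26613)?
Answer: 14559/17822 ≈ 0.81691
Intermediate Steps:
(3180 + 11379)/(-8791 + 26613) = 14559/17822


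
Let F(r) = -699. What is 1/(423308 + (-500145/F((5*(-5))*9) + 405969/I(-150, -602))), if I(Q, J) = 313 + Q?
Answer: 37979/16198579854 ≈ 2.3446e-6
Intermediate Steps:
1/(423308 + (-500145/F((5*(-5))*9) + 405969/I(-150, -602))) = 1/(423308 + (-500145/(-699) + 405969/(313 - 150))) = 1/(423308 + (-500145*(-1/699) + 405969/163)) = 1/(423308 + (166715/233 + 405969*(1/163))) = 1/(423308 + (166715/233 + 405969/163)) = 1/(423308 + 121765322/37979) = 1/(16198579854/37979) = 37979/16198579854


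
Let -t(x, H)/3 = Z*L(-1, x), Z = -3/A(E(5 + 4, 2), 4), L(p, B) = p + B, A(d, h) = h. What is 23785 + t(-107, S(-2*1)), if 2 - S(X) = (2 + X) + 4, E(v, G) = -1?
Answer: 23542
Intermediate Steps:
S(X) = -4 - X (S(X) = 2 - ((2 + X) + 4) = 2 - (6 + X) = 2 + (-6 - X) = -4 - X)
L(p, B) = B + p
Z = -¾ (Z = -3/4 = -3*¼ = -¾ ≈ -0.75000)
t(x, H) = -9/4 + 9*x/4 (t(x, H) = -(-9)*(x - 1)/4 = -(-9)*(-1 + x)/4 = -3*(¾ - 3*x/4) = -9/4 + 9*x/4)
23785 + t(-107, S(-2*1)) = 23785 + (-9/4 + (9/4)*(-107)) = 23785 + (-9/4 - 963/4) = 23785 - 243 = 23542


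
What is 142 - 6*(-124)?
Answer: 886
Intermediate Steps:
142 - 6*(-124) = 142 + 744 = 886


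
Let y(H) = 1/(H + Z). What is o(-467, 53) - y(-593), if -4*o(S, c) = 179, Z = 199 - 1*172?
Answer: -50655/1132 ≈ -44.748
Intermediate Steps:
Z = 27 (Z = 199 - 172 = 27)
o(S, c) = -179/4 (o(S, c) = -¼*179 = -179/4)
y(H) = 1/(27 + H) (y(H) = 1/(H + 27) = 1/(27 + H))
o(-467, 53) - y(-593) = -179/4 - 1/(27 - 593) = -179/4 - 1/(-566) = -179/4 - 1*(-1/566) = -179/4 + 1/566 = -50655/1132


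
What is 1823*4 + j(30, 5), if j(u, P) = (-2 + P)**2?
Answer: 7301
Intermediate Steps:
1823*4 + j(30, 5) = 1823*4 + (-2 + 5)**2 = 7292 + 3**2 = 7292 + 9 = 7301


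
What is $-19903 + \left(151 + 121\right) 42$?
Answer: $-8479$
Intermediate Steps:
$-19903 + \left(151 + 121\right) 42 = -19903 + 272 \cdot 42 = -19903 + 11424 = -8479$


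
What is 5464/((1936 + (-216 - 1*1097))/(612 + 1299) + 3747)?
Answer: 372918/255755 ≈ 1.4581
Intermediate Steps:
5464/((1936 + (-216 - 1*1097))/(612 + 1299) + 3747) = 5464/((1936 + (-216 - 1097))/1911 + 3747) = 5464/((1936 - 1313)*(1/1911) + 3747) = 5464/(623*(1/1911) + 3747) = 5464/(89/273 + 3747) = 5464/(1023020/273) = 5464*(273/1023020) = 372918/255755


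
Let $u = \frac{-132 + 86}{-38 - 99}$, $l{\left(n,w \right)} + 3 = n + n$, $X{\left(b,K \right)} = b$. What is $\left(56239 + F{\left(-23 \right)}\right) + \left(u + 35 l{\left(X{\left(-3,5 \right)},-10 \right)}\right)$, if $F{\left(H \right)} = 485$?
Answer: $\frac{7728079}{137} \approx 56409.0$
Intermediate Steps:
$l{\left(n,w \right)} = -3 + 2 n$ ($l{\left(n,w \right)} = -3 + \left(n + n\right) = -3 + 2 n$)
$u = \frac{46}{137}$ ($u = - \frac{46}{-137} = \left(-46\right) \left(- \frac{1}{137}\right) = \frac{46}{137} \approx 0.33577$)
$\left(56239 + F{\left(-23 \right)}\right) + \left(u + 35 l{\left(X{\left(-3,5 \right)},-10 \right)}\right) = \left(56239 + 485\right) + \left(\frac{46}{137} + 35 \left(-3 + 2 \left(-3\right)\right)\right) = 56724 + \left(\frac{46}{137} + 35 \left(-3 - 6\right)\right) = 56724 + \left(\frac{46}{137} + 35 \left(-9\right)\right) = 56724 + \left(\frac{46}{137} - 315\right) = 56724 - \frac{43109}{137} = \frac{7728079}{137}$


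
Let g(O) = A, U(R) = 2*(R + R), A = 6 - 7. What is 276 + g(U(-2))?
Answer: 275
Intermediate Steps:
A = -1
U(R) = 4*R (U(R) = 2*(2*R) = 4*R)
g(O) = -1
276 + g(U(-2)) = 276 - 1 = 275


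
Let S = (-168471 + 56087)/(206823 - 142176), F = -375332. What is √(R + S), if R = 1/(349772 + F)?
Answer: I*√1627784146857990/30599580 ≈ 1.3185*I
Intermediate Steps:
S = -112384/64647 ≈ -1.7384
R = -1/25560 (R = 1/(349772 - 375332) = 1/(-25560) = -1/25560 ≈ -3.9124e-5)
√(R + S) = √(-1/25560 - 112384/64647) = √(-106392581/61199160) = I*√1627784146857990/30599580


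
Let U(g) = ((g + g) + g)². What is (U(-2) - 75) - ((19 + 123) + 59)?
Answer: -240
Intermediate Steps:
U(g) = 9*g² (U(g) = (2*g + g)² = (3*g)² = 9*g²)
(U(-2) - 75) - ((19 + 123) + 59) = (9*(-2)² - 75) - ((19 + 123) + 59) = (9*4 - 75) - (142 + 59) = (36 - 75) - 1*201 = -39 - 201 = -240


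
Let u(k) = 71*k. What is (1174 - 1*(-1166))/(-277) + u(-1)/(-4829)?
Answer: -11280193/1337633 ≈ -8.4330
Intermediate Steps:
(1174 - 1*(-1166))/(-277) + u(-1)/(-4829) = (1174 - 1*(-1166))/(-277) + (71*(-1))/(-4829) = (1174 + 1166)*(-1/277) - 71*(-1/4829) = 2340*(-1/277) + 71/4829 = -2340/277 + 71/4829 = -11280193/1337633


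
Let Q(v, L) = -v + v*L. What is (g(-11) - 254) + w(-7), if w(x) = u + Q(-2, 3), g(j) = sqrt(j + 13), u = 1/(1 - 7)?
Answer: -1549/6 + sqrt(2) ≈ -256.75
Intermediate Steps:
u = -1/6 (u = 1/(-6) = -1/6 ≈ -0.16667)
g(j) = sqrt(13 + j)
Q(v, L) = -v + L*v
w(x) = -25/6 (w(x) = -1/6 - 2*(-1 + 3) = -1/6 - 2*2 = -1/6 - 4 = -25/6)
(g(-11) - 254) + w(-7) = (sqrt(13 - 11) - 254) - 25/6 = (sqrt(2) - 254) - 25/6 = (-254 + sqrt(2)) - 25/6 = -1549/6 + sqrt(2)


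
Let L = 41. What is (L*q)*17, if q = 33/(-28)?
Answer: -23001/28 ≈ -821.46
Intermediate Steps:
q = -33/28 (q = 33*(-1/28) = -33/28 ≈ -1.1786)
(L*q)*17 = (41*(-33/28))*17 = -1353/28*17 = -23001/28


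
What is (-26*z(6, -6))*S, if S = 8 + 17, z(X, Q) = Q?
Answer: 3900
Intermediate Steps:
S = 25
(-26*z(6, -6))*S = -26*(-6)*25 = 156*25 = 3900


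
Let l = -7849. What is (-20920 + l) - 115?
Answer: -28884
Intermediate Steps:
(-20920 + l) - 115 = (-20920 - 7849) - 115 = -28769 - 115 = -28884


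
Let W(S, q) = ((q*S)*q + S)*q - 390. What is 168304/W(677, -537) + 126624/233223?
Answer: 276558200364181/509381506534395 ≈ 0.54293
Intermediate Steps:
W(S, q) = -390 + q*(S + S*q**2) (W(S, q) = ((S*q)*q + S)*q - 390 = (S*q**2 + S)*q - 390 = (S + S*q**2)*q - 390 = q*(S + S*q**2) - 390 = -390 + q*(S + S*q**2))
168304/W(677, -537) + 126624/233223 = 168304/(-390 + 677*(-537) + 677*(-537)**3) + 126624/233223 = 168304/(-390 - 363549 + 677*(-154854153)) + 126624*(1/233223) = 168304/(-390 - 363549 - 104836261581) + 42208/77741 = 168304/(-104836625520) + 42208/77741 = 168304*(-1/104836625520) + 42208/77741 = -10519/6552289095 + 42208/77741 = 276558200364181/509381506534395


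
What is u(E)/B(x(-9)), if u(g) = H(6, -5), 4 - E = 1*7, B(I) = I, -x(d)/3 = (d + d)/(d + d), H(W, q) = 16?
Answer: -16/3 ≈ -5.3333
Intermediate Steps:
x(d) = -3 (x(d) = -3*(d + d)/(d + d) = -3*2*d/(2*d) = -3*2*d*1/(2*d) = -3*1 = -3)
E = -3 (E = 4 - 7 = -3)
u(g) = 16
u(E)/B(x(-9)) = 16/(-3) = 16*(-⅓) = -16/3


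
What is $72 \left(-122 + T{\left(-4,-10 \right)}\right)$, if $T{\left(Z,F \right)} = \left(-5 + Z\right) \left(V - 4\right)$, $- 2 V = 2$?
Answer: $-5544$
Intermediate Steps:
$V = -1$ ($V = \left(- \frac{1}{2}\right) 2 = -1$)
$T{\left(Z,F \right)} = 25 - 5 Z$ ($T{\left(Z,F \right)} = \left(-5 + Z\right) \left(-1 - 4\right) = \left(-5 + Z\right) \left(-5\right) = 25 - 5 Z$)
$72 \left(-122 + T{\left(-4,-10 \right)}\right) = 72 \left(-122 + \left(25 - -20\right)\right) = 72 \left(-122 + \left(25 + 20\right)\right) = 72 \left(-122 + 45\right) = 72 \left(-77\right) = -5544$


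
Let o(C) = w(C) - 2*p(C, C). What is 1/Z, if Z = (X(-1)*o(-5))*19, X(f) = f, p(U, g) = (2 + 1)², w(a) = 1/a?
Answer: 5/1729 ≈ 0.0028918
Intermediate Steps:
p(U, g) = 9 (p(U, g) = 3² = 9)
o(C) = -18 + 1/C (o(C) = 1/C - 2*9 = 1/C - 18 = -18 + 1/C)
Z = 1729/5 (Z = -(-18 + 1/(-5))*19 = -(-18 - ⅕)*19 = -1*(-91/5)*19 = (91/5)*19 = 1729/5 ≈ 345.80)
1/Z = 1/(1729/5) = 5/1729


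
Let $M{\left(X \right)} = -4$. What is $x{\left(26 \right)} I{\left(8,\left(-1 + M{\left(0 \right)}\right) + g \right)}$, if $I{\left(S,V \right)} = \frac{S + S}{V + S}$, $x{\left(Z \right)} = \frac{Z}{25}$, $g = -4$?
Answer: $- \frac{416}{25} \approx -16.64$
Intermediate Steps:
$x{\left(Z \right)} = \frac{Z}{25}$ ($x{\left(Z \right)} = Z \frac{1}{25} = \frac{Z}{25}$)
$I{\left(S,V \right)} = \frac{2 S}{S + V}$
$x{\left(26 \right)} I{\left(8,\left(-1 + M{\left(0 \right)}\right) + g \right)} = \frac{1}{25} \cdot 26 \cdot 2 \cdot 8 \frac{1}{8 - 9} = \frac{26 \cdot 2 \cdot 8 \frac{1}{8 - 9}}{25} = \frac{26 \cdot 2 \cdot 8 \frac{1}{-1}}{25} = \frac{26 \cdot 2 \cdot 8 \left(-1\right)}{25} = \frac{26}{25} \left(-16\right) = - \frac{416}{25}$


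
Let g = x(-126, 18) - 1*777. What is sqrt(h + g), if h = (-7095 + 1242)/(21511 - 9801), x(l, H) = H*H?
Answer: I*sqrt(62185755930)/11710 ≈ 21.296*I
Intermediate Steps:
x(l, H) = H**2
h = -5853/11710 ≈ -0.49983
g = -453 (g = 18**2 - 1*777 = 324 - 777 = -453)
sqrt(h + g) = sqrt(-5853/11710 - 453) = sqrt(-5310483/11710) = I*sqrt(62185755930)/11710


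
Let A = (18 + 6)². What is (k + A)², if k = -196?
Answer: 144400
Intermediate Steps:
A = 576 (A = 24² = 576)
(k + A)² = (-196 + 576)² = 380² = 144400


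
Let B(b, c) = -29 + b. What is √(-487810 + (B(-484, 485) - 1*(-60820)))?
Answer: I*√427503 ≈ 653.84*I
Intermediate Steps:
√(-487810 + (B(-484, 485) - 1*(-60820))) = √(-487810 + ((-29 - 484) - 1*(-60820))) = √(-487810 + (-513 + 60820)) = √(-487810 + 60307) = √(-427503) = I*√427503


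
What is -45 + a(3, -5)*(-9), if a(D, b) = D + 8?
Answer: -144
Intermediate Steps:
a(D, b) = 8 + D
-45 + a(3, -5)*(-9) = -45 + (8 + 3)*(-9) = -45 + 11*(-9) = -45 - 99 = -144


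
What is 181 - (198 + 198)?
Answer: -215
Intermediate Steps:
181 - (198 + 198) = 181 - 1*396 = 181 - 396 = -215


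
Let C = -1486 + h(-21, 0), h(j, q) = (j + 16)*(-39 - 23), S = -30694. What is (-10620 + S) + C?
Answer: -42490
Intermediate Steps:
h(j, q) = -992 - 62*j (h(j, q) = (16 + j)*(-62) = -992 - 62*j)
C = -1176 (C = -1486 + (-992 - 62*(-21)) = -1486 + (-992 + 1302) = -1486 + 310 = -1176)
(-10620 + S) + C = (-10620 - 30694) - 1176 = -41314 - 1176 = -42490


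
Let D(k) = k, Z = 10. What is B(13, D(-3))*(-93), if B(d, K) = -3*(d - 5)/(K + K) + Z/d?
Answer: -5766/13 ≈ -443.54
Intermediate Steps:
B(d, K) = 10/d - 3*(-5 + d)/(2*K) (B(d, K) = -3*(d - 5)/(K + K) + 10/d = -3*(-5 + d)/(2*K) + 10/d = 10/d - 3*(-5 + d)/(2*K))
B(13, D(-3))*(-93) = ((½)*(20*(-3) - 3*13*(-5 + 13))/(-3*13))*(-93) = ((½)*(-⅓)*(1/13)*(-60 - 3*13*8))*(-93) = ((½)*(-⅓)*(1/13)*(-60 - 312))*(-93) = ((½)*(-⅓)*(1/13)*(-372))*(-93) = (62/13)*(-93) = -5766/13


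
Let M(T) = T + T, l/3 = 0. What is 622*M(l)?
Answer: 0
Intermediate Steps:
l = 0 (l = 3*0 = 0)
M(T) = 2*T
622*M(l) = 622*(2*0) = 622*0 = 0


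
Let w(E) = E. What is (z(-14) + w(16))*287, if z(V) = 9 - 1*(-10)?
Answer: 10045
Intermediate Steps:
z(V) = 19 (z(V) = 9 + 10 = 19)
(z(-14) + w(16))*287 = (19 + 16)*287 = 35*287 = 10045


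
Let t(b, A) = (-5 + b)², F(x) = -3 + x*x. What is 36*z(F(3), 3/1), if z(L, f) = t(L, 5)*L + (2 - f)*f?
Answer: 108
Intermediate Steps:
F(x) = -3 + x²
z(L, f) = L*(-5 + L)² + f*(2 - f) (z(L, f) = (-5 + L)²*L + (2 - f)*f = L*(-5 + L)² + f*(2 - f))
36*z(F(3), 3/1) = 36*(-(3/1)² + 2*(3/1) + (-3 + 3²)*(-5 + (-3 + 3²))²) = 36*(-(3*1)² + 2*(3*1) + (-3 + 9)*(-5 + (-3 + 9))²) = 36*(-1*3² + 2*3 + 6*(-5 + 6)²) = 36*(-1*9 + 6 + 6*1²) = 36*(-9 + 6 + 6*1) = 36*(-9 + 6 + 6) = 36*3 = 108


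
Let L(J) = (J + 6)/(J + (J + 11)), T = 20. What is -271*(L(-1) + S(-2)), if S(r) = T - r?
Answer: -55013/9 ≈ -6112.6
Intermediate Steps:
S(r) = 20 - r
L(J) = (6 + J)/(11 + 2*J) (L(J) = (6 + J)/(J + (11 + J)) = (6 + J)/(11 + 2*J))
-271*(L(-1) + S(-2)) = -271*((6 - 1)/(11 + 2*(-1)) + (20 - 1*(-2))) = -271*(5/(11 - 2) + (20 + 2)) = -271*(5/9 + 22) = -271*203/9 = -55013/9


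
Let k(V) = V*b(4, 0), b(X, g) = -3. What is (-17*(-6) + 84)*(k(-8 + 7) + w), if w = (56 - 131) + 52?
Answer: -3720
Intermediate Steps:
w = -23 (w = -75 + 52 = -23)
k(V) = -3*V (k(V) = V*(-3) = -3*V)
(-17*(-6) + 84)*(k(-8 + 7) + w) = (-17*(-6) + 84)*(-3*(-8 + 7) - 23) = (102 + 84)*(-3*(-1) - 23) = 186*(3 - 23) = 186*(-20) = -3720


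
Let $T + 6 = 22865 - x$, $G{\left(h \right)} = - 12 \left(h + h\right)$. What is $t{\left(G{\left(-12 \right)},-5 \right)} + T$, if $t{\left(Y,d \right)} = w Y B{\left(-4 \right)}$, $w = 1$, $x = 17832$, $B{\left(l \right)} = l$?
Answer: $3875$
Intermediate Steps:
$G{\left(h \right)} = - 24 h$ ($G{\left(h \right)} = - 12 \cdot 2 h = - 24 h$)
$T = 5027$ ($T = -6 + \left(22865 - 17832\right) = -6 + 5033 = 5027$)
$t{\left(Y,d \right)} = - 4 Y$ ($t{\left(Y,d \right)} = 1 Y \left(-4\right) = Y \left(-4\right) = - 4 Y$)
$t{\left(G{\left(-12 \right)},-5 \right)} + T = - 4 \left(\left(-24\right) \left(-12\right)\right) + 5027 = \left(-4\right) 288 + 5027 = -1152 + 5027 = 3875$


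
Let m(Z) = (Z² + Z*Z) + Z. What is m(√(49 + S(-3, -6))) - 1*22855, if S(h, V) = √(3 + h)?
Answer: -22750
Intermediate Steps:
m(Z) = Z + 2*Z² (m(Z) = (Z² + Z²) + Z = 2*Z² + Z = Z + 2*Z²)
m(√(49 + S(-3, -6))) - 1*22855 = √(49 + √(3 - 3))*(1 + 2*√(49 + √(3 - 3))) - 1*22855 = √(49 + √0)*(1 + 2*√(49 + √0)) - 22855 = √(49 + 0)*(1 + 2*√(49 + 0)) - 22855 = √49*(1 + 2*√49) - 22855 = 7*(1 + 2*7) - 22855 = 7*(1 + 14) - 22855 = 7*15 - 22855 = 105 - 22855 = -22750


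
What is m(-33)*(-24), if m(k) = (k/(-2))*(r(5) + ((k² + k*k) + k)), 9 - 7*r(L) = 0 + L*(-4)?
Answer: -5957424/7 ≈ -8.5106e+5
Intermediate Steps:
r(L) = 9/7 + 4*L/7 (r(L) = 9/7 - (0 + L*(-4))/7 = 9/7 - (0 - 4*L)/7 = 9/7 - (-4)*L/7 = 9/7 + 4*L/7)
m(k) = -k*(29/7 + k + 2*k²)/2 (m(k) = (k/(-2))*((9/7 + (4/7)*5) + ((k² + k*k) + k)) = (k*(-½))*((9/7 + 20/7) + ((k² + k²) + k)) = (-k/2)*(29/7 + (2*k² + k)) = (-k/2)*(29/7 + (k + 2*k²)) = (-k/2)*(29/7 + k + 2*k²) = -k*(29/7 + k + 2*k²)/2)
m(-33)*(-24) = -1/14*(-33)*(29 + 7*(-33) + 14*(-33)²)*(-24) = -1/14*(-33)*(29 - 231 + 14*1089)*(-24) = -1/14*(-33)*(29 - 231 + 15246)*(-24) = -1/14*(-33)*15044*(-24) = (248226/7)*(-24) = -5957424/7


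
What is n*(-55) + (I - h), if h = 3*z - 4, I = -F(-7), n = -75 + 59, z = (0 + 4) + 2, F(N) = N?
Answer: 873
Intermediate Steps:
z = 6 (z = 4 + 2 = 6)
n = -16
I = 7 (I = -1*(-7) = 7)
h = 14 (h = 3*6 - 4 = 18 - 4 = 14)
n*(-55) + (I - h) = -16*(-55) + (7 - 1*14) = 880 + (7 - 14) = 880 - 7 = 873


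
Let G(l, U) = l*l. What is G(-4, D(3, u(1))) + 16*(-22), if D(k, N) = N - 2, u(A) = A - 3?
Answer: -336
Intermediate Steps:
u(A) = -3 + A
D(k, N) = -2 + N
G(l, U) = l²
G(-4, D(3, u(1))) + 16*(-22) = (-4)² + 16*(-22) = 16 - 352 = -336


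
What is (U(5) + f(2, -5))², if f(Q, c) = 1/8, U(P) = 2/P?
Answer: 441/1600 ≈ 0.27563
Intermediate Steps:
f(Q, c) = ⅛
(U(5) + f(2, -5))² = (2/5 + ⅛)² = (2*(⅕) + ⅛)² = (⅖ + ⅛)² = (21/40)² = 441/1600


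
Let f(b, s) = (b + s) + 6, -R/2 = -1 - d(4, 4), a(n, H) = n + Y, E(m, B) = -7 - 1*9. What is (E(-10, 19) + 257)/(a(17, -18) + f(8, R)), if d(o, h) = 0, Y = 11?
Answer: 241/44 ≈ 5.4773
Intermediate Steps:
E(m, B) = -16 (E(m, B) = -7 - 9 = -16)
a(n, H) = 11 + n (a(n, H) = n + 11 = 11 + n)
R = 2 (R = -2*(-1 - 1*0) = -2*(-1 + 0) = -2*(-1) = 2)
f(b, s) = 6 + b + s
(E(-10, 19) + 257)/(a(17, -18) + f(8, R)) = (-16 + 257)/((11 + 17) + (6 + 8 + 2)) = 241/(28 + 16) = 241/44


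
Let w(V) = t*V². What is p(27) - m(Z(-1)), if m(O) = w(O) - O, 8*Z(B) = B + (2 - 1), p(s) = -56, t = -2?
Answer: -56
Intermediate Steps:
w(V) = -2*V²
Z(B) = ⅛ + B/8 (Z(B) = (B + (2 - 1))/8 = (B + 1)/8 = (1 + B)/8 = ⅛ + B/8)
m(O) = -O - 2*O² (m(O) = -2*O² - O = -O - 2*O²)
p(27) - m(Z(-1)) = -56 - (⅛ + (⅛)*(-1))*(-1 - 2*(⅛ + (⅛)*(-1))) = -56 - (⅛ - ⅛)*(-1 - 2*(⅛ - ⅛)) = -56 - 0*(-1 - 2*0) = -56 - 0*(-1 + 0) = -56 - 0*(-1) = -56 - 1*0 = -56 + 0 = -56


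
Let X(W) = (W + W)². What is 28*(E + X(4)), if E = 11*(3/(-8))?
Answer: 3353/2 ≈ 1676.5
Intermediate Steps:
X(W) = 4*W² (X(W) = (2*W)² = 4*W²)
E = -33/8 (E = 11*(3*(-⅛)) = 11*(-3/8) = -33/8 ≈ -4.1250)
28*(E + X(4)) = 28*(-33/8 + 4*4²) = 28*(-33/8 + 4*16) = 28*(-33/8 + 64) = 28*(479/8) = 3353/2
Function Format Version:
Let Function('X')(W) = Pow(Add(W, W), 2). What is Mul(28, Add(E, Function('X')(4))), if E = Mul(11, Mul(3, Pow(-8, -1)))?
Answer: Rational(3353, 2) ≈ 1676.5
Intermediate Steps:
Function('X')(W) = Mul(4, Pow(W, 2)) (Function('X')(W) = Pow(Mul(2, W), 2) = Mul(4, Pow(W, 2)))
E = Rational(-33, 8) (E = Mul(11, Mul(3, Rational(-1, 8))) = Mul(11, Rational(-3, 8)) = Rational(-33, 8) ≈ -4.1250)
Mul(28, Add(E, Function('X')(4))) = Mul(28, Add(Rational(-33, 8), Mul(4, Pow(4, 2)))) = Mul(28, Add(Rational(-33, 8), Mul(4, 16))) = Mul(28, Add(Rational(-33, 8), 64)) = Mul(28, Rational(479, 8)) = Rational(3353, 2)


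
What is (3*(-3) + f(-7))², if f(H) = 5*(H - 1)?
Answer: 2401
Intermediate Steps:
f(H) = -5 + 5*H (f(H) = 5*(-1 + H) = -5 + 5*H)
(3*(-3) + f(-7))² = (3*(-3) + (-5 + 5*(-7)))² = (-9 + (-5 - 35))² = (-9 - 40)² = (-49)² = 2401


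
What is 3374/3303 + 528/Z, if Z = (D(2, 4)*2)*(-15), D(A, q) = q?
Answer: -55796/16515 ≈ -3.3785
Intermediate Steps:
Z = -120 (Z = (4*2)*(-15) = 8*(-15) = -120)
3374/3303 + 528/Z = 3374/3303 + 528/(-120) = 3374*(1/3303) + 528*(-1/120) = 3374/3303 - 22/5 = -55796/16515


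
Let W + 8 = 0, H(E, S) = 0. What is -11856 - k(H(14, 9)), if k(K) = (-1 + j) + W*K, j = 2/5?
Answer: -59277/5 ≈ -11855.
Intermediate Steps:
j = ⅖ (j = 2*(⅕) = ⅖ ≈ 0.40000)
W = -8 (W = -8 + 0 = -8)
k(K) = -⅗ - 8*K (k(K) = (-1 + ⅖) - 8*K = -⅗ - 8*K)
-11856 - k(H(14, 9)) = -11856 - (-⅗ - 8*0) = -11856 - (-⅗ + 0) = -11856 - 1*(-⅗) = -11856 + ⅗ = -59277/5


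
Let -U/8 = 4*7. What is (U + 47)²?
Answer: 31329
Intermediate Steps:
U = -224 (U = -32*7 = -8*28 = -224)
(U + 47)² = (-224 + 47)² = (-177)² = 31329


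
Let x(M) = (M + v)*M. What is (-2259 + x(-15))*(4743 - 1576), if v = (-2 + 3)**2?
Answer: -6489183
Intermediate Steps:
v = 1 (v = 1**2 = 1)
x(M) = M*(1 + M) (x(M) = (M + 1)*M = (1 + M)*M = M*(1 + M))
(-2259 + x(-15))*(4743 - 1576) = (-2259 - 15*(1 - 15))*(4743 - 1576) = (-2259 - 15*(-14))*3167 = (-2259 + 210)*3167 = -2049*3167 = -6489183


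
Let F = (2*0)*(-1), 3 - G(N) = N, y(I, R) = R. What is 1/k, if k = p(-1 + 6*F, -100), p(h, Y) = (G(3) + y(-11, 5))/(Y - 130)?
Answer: -46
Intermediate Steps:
G(N) = 3 - N
F = 0 (F = 0*(-1) = 0)
p(h, Y) = 5/(-130 + Y) (p(h, Y) = ((3 - 1*3) + 5)/(Y - 130) = ((3 - 3) + 5)/(-130 + Y) = (0 + 5)/(-130 + Y) = 5/(-130 + Y))
k = -1/46 (k = 5/(-130 - 100) = 5/(-230) = 5*(-1/230) = -1/46 ≈ -0.021739)
1/k = 1/(-1/46) = -46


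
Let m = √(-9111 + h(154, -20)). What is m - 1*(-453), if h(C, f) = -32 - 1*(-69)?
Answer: 453 + I*√9074 ≈ 453.0 + 95.258*I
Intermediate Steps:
h(C, f) = 37 (h(C, f) = -32 + 69 = 37)
m = I*√9074 (m = √(-9111 + 37) = √(-9074) = I*√9074 ≈ 95.258*I)
m - 1*(-453) = I*√9074 - 1*(-453) = I*√9074 + 453 = 453 + I*√9074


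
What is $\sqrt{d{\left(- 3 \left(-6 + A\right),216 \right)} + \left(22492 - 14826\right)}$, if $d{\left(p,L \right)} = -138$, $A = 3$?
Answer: $2 \sqrt{1882} \approx 86.764$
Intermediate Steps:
$\sqrt{d{\left(- 3 \left(-6 + A\right),216 \right)} + \left(22492 - 14826\right)} = \sqrt{-138 + \left(22492 - 14826\right)} = \sqrt{-138 + 7666} = \sqrt{7528} = 2 \sqrt{1882}$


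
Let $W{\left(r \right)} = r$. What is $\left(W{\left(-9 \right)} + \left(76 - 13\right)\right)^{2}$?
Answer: $2916$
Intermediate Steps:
$\left(W{\left(-9 \right)} + \left(76 - 13\right)\right)^{2} = \left(-9 + \left(76 - 13\right)\right)^{2} = \left(-9 + 63\right)^{2} = 54^{2} = 2916$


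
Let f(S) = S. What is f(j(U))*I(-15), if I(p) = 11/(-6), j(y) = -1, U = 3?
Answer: 11/6 ≈ 1.8333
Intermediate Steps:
I(p) = -11/6 (I(p) = 11*(-⅙) = -11/6)
f(j(U))*I(-15) = -1*(-11/6) = 11/6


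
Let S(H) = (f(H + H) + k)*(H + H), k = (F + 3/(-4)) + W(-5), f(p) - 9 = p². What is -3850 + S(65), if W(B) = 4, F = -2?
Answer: 4388965/2 ≈ 2.1945e+6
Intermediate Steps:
f(p) = 9 + p²
k = 5/4 (k = (-2 + 3/(-4)) + 4 = (-2 + 3*(-¼)) + 4 = (-2 - ¾) + 4 = -11/4 + 4 = 5/4 ≈ 1.2500)
S(H) = 2*H*(41/4 + 4*H²) (S(H) = ((9 + (H + H)²) + 5/4)*(H + H) = ((9 + (2*H)²) + 5/4)*(2*H) = ((9 + 4*H²) + 5/4)*(2*H) = (41/4 + 4*H²)*(2*H) = 2*H*(41/4 + 4*H²))
-3850 + S(65) = -3850 + (½)*65*(41 + 16*65²) = -3850 + (½)*65*(41 + 16*4225) = -3850 + (½)*65*(41 + 67600) = -3850 + (½)*65*67641 = -3850 + 4396665/2 = 4388965/2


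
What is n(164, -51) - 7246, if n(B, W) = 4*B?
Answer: -6590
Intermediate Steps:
n(164, -51) - 7246 = 4*164 - 7246 = 656 - 1*7246 = 656 - 7246 = -6590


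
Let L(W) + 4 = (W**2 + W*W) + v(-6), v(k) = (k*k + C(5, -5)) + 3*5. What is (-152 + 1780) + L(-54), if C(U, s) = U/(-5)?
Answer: 7506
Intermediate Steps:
C(U, s) = -U/5 (C(U, s) = U*(-1/5) = -U/5)
v(k) = 14 + k**2 (v(k) = (k*k - 1/5*5) + 3*5 = (k**2 - 1) + 15 = (-1 + k**2) + 15 = 14 + k**2)
L(W) = 46 + 2*W**2 (L(W) = -4 + ((W**2 + W*W) + (14 + (-6)**2)) = -4 + ((W**2 + W**2) + (14 + 36)) = -4 + (2*W**2 + 50) = -4 + (50 + 2*W**2) = 46 + 2*W**2)
(-152 + 1780) + L(-54) = (-152 + 1780) + (46 + 2*(-54)**2) = 1628 + (46 + 2*2916) = 1628 + (46 + 5832) = 1628 + 5878 = 7506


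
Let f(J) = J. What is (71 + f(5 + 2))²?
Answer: 6084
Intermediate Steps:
(71 + f(5 + 2))² = (71 + (5 + 2))² = (71 + 7)² = 78² = 6084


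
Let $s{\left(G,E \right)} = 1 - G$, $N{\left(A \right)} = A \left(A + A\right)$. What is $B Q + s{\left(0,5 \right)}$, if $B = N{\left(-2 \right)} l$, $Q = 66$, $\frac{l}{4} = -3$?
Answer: $-6335$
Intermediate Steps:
$N{\left(A \right)} = 2 A^{2}$ ($N{\left(A \right)} = A 2 A = 2 A^{2}$)
$l = -12$ ($l = 4 \left(-3\right) = -12$)
$B = -96$ ($B = 2 \left(-2\right)^{2} \left(-12\right) = 2 \cdot 4 \left(-12\right) = 8 \left(-12\right) = -96$)
$B Q + s{\left(0,5 \right)} = \left(-96\right) 66 + \left(1 - 0\right) = -6336 + \left(1 + 0\right) = -6336 + 1 = -6335$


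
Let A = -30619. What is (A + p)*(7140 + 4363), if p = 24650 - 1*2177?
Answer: -93703438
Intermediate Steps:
p = 22473 (p = 24650 - 2177 = 22473)
(A + p)*(7140 + 4363) = (-30619 + 22473)*(7140 + 4363) = -8146*11503 = -93703438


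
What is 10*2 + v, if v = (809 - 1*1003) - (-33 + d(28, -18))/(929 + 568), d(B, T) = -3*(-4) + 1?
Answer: -260458/1497 ≈ -173.99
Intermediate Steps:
d(B, T) = 13 (d(B, T) = 12 + 1 = 13)
v = -290398/1497 (v = (809 - 1*1003) - (-33 + 13)/(929 + 568) = (809 - 1003) - (-20)/1497 = -194 - (-20)/1497 = -194 - 1*(-20/1497) = -194 + 20/1497 = -290398/1497 ≈ -193.99)
10*2 + v = 10*2 - 290398/1497 = 20 - 290398/1497 = -260458/1497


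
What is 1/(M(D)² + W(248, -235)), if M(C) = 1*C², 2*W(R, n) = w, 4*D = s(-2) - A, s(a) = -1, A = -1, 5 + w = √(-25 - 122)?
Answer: -5/86 - 7*I*√3/86 ≈ -0.05814 - 0.14098*I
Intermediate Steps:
w = -5 + 7*I*√3 (w = -5 + √(-25 - 122) = -5 + √(-147) = -5 + 7*I*√3 ≈ -5.0 + 12.124*I)
D = 0 (D = (-1 - 1*(-1))/4 = (-1 + 1)/4 = (¼)*0 = 0)
W(R, n) = -5/2 + 7*I*√3/2 (W(R, n) = (-5 + 7*I*√3)/2 = -5/2 + 7*I*√3/2)
M(C) = C²
1/(M(D)² + W(248, -235)) = 1/((0²)² + (-5/2 + 7*I*√3/2)) = 1/(0² + (-5/2 + 7*I*√3/2)) = 1/(0 + (-5/2 + 7*I*√3/2)) = 1/(-5/2 + 7*I*√3/2)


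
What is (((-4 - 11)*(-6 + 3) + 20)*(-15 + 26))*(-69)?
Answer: -49335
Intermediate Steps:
(((-4 - 11)*(-6 + 3) + 20)*(-15 + 26))*(-69) = ((-15*(-3) + 20)*11)*(-69) = ((45 + 20)*11)*(-69) = (65*11)*(-69) = 715*(-69) = -49335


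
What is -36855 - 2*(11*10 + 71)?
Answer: -37217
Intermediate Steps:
-36855 - 2*(11*10 + 71) = -36855 - 2*(110 + 71) = -36855 - 2*181 = -36855 - 1*362 = -36855 - 362 = -37217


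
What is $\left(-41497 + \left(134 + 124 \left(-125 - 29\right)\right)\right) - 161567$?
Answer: $-222026$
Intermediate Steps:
$\left(-41497 + \left(134 + 124 \left(-125 - 29\right)\right)\right) - 161567 = \left(-41497 + \left(134 + 124 \left(-154\right)\right)\right) - 161567 = \left(-41497 + \left(134 - 19096\right)\right) - 161567 = \left(-41497 - 18962\right) - 161567 = -60459 - 161567 = -222026$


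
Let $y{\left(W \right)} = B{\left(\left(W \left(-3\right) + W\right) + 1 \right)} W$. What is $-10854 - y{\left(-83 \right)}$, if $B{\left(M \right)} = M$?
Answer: $3007$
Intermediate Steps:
$y{\left(W \right)} = W \left(1 - 2 W\right)$ ($y{\left(W \right)} = \left(\left(W \left(-3\right) + W\right) + 1\right) W = \left(\left(- 3 W + W\right) + 1\right) W = \left(- 2 W + 1\right) W = \left(1 - 2 W\right) W = W \left(1 - 2 W\right)$)
$-10854 - y{\left(-83 \right)} = -10854 - - 83 \left(1 - -166\right) = -10854 - - 83 \left(1 + 166\right) = -10854 - \left(-83\right) 167 = -10854 - -13861 = -10854 + 13861 = 3007$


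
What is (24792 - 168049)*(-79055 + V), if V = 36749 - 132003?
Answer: 24970984413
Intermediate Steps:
V = -95254
(24792 - 168049)*(-79055 + V) = (24792 - 168049)*(-79055 - 95254) = -143257*(-174309) = 24970984413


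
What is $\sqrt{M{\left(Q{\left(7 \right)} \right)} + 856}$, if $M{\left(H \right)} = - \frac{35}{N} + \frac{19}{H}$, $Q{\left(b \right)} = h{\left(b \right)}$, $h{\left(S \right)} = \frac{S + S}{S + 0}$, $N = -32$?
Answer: $\frac{\sqrt{55462}}{8} \approx 29.438$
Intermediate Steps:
$h{\left(S \right)} = 2$ ($h{\left(S \right)} = \frac{2 S}{S} = 2$)
$Q{\left(b \right)} = 2$
$M{\left(H \right)} = \frac{35}{32} + \frac{19}{H}$ ($M{\left(H \right)} = - \frac{35}{-32} + \frac{19}{H} = \left(-35\right) \left(- \frac{1}{32}\right) + \frac{19}{H} = \frac{35}{32} + \frac{19}{H}$)
$\sqrt{M{\left(Q{\left(7 \right)} \right)} + 856} = \sqrt{\left(\frac{35}{32} + \frac{19}{2}\right) + 856} = \sqrt{\frac{339}{32} + 856} = \sqrt{\frac{27731}{32}} = \frac{\sqrt{55462}}{8}$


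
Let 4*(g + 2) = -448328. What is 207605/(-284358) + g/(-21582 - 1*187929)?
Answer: -3874516361/19858709646 ≈ -0.19510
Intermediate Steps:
g = -112084 (g = -2 + (¼)*(-448328) = -2 - 112082 = -112084)
207605/(-284358) + g/(-21582 - 1*187929) = 207605/(-284358) - 112084/(-21582 - 1*187929) = 207605*(-1/284358) - 112084/(-21582 - 187929) = -207605/284358 - 112084/(-209511) = -207605/284358 - 112084*(-1/209511) = -207605/284358 + 112084/209511 = -3874516361/19858709646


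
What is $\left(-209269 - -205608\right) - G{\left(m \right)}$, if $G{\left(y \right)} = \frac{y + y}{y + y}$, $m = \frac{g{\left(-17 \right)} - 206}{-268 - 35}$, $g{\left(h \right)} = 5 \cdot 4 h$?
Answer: $-3662$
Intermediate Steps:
$g{\left(h \right)} = 20 h$
$m = \frac{182}{101}$ ($m = \frac{20 \left(-17\right) - 206}{-268 - 35} = \frac{-340 - 206}{-303} = \left(-546\right) \left(- \frac{1}{303}\right) = \frac{182}{101} \approx 1.802$)
$G{\left(y \right)} = 1$ ($G{\left(y \right)} = \frac{2 y}{2 y} = 2 y \frac{1}{2 y} = 1$)
$\left(-209269 - -205608\right) - G{\left(m \right)} = \left(-209269 - -205608\right) - 1 = \left(-209269 + 205608\right) - 1 = -3661 - 1 = -3662$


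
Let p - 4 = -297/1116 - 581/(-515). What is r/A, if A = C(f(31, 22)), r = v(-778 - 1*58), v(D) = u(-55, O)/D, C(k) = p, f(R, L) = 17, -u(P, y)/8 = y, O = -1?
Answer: -127720/64892201 ≈ -0.0019682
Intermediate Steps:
u(P, y) = -8*y
p = 310489/63860 (p = 4 + (-297/1116 - 581/(-515)) = 4 + (-297*1/1116 - 581*(-1/515)) = 4 + (-33/124 + 581/515) = 4 + 55049/63860 = 310489/63860 ≈ 4.8620)
C(k) = 310489/63860
v(D) = 8/D (v(D) = (-8*(-1))/D = 8/D)
r = -2/209 (r = 8/(-778 - 1*58) = 8/(-778 - 58) = 8/(-836) = 8*(-1/836) = -2/209 ≈ -0.0095694)
A = 310489/63860 ≈ 4.8620
r/A = -2/(209*310489/63860) = -2/209*63860/310489 = -127720/64892201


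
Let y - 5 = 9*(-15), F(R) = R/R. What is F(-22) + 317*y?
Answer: -41209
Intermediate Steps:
F(R) = 1
y = -130 (y = 5 + 9*(-15) = 5 - 135 = -130)
F(-22) + 317*y = 1 + 317*(-130) = 1 - 41210 = -41209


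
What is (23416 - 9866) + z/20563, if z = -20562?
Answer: 278608088/20563 ≈ 13549.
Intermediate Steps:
(23416 - 9866) + z/20563 = (23416 - 9866) - 20562/20563 = 13550 - 20562*1/20563 = 13550 - 20562/20563 = 278608088/20563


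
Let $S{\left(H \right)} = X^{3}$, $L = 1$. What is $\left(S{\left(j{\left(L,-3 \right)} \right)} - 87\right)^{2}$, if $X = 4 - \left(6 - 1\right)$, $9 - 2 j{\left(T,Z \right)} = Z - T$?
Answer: $7744$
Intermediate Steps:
$j{\left(T,Z \right)} = \frac{9}{2} + \frac{T}{2} - \frac{Z}{2}$ ($j{\left(T,Z \right)} = \frac{9}{2} - \frac{Z - T}{2} = \frac{9}{2} + \left(\frac{T}{2} - \frac{Z}{2}\right) = \frac{9}{2} + \frac{T}{2} - \frac{Z}{2}$)
$X = -1$ ($X = 4 - 5 = -1$)
$S{\left(H \right)} = -1$ ($S{\left(H \right)} = \left(-1\right)^{3} = -1$)
$\left(S{\left(j{\left(L,-3 \right)} \right)} - 87\right)^{2} = \left(-1 - 87\right)^{2} = \left(-88\right)^{2} = 7744$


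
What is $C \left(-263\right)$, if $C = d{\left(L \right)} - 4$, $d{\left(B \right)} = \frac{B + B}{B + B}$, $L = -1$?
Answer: $789$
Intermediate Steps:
$d{\left(B \right)} = 1$ ($d{\left(B \right)} = \frac{2 B}{2 B} = 2 B \frac{1}{2 B} = 1$)
$C = -3$ ($C = 1 - 4 = -3$)
$C \left(-263\right) = \left(-3\right) \left(-263\right) = 789$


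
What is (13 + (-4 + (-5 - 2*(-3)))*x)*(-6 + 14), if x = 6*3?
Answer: -328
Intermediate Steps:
x = 18
(13 + (-4 + (-5 - 2*(-3)))*x)*(-6 + 14) = (13 + (-4 + (-5 - 2*(-3)))*18)*(-6 + 14) = (13 + (-4 + (-5 + 6))*18)*8 = (13 + (-4 + 1)*18)*8 = (13 - 3*18)*8 = (13 - 54)*8 = -41*8 = -328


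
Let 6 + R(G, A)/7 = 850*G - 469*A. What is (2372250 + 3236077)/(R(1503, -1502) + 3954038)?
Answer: 5608327/17827912 ≈ 0.31458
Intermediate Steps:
R(G, A) = -42 - 3283*A + 5950*G (R(G, A) = -42 + 7*(850*G - 469*A) = -42 + 7*(-469*A + 850*G) = -42 + (-3283*A + 5950*G) = -42 - 3283*A + 5950*G)
(2372250 + 3236077)/(R(1503, -1502) + 3954038) = (2372250 + 3236077)/((-42 - 3283*(-1502) + 5950*1503) + 3954038) = 5608327/((-42 + 4931066 + 8942850) + 3954038) = 5608327/(13873874 + 3954038) = 5608327/17827912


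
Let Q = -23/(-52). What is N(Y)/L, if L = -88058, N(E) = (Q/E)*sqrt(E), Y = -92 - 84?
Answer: 23*I*sqrt(11)/201476704 ≈ 3.7862e-7*I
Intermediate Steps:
Q = 23/52 (Q = -23*(-1/52) = 23/52 ≈ 0.44231)
Y = -176
N(E) = 23/(52*sqrt(E)) (N(E) = (23/(52*E))*sqrt(E) = 23/(52*sqrt(E)))
N(Y)/L = (23/(52*sqrt(-176)))/(-88058) = (23*(-I*sqrt(11)/44)/52)*(-1/88058) = -23*I*sqrt(11)/2288*(-1/88058) = 23*I*sqrt(11)/201476704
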